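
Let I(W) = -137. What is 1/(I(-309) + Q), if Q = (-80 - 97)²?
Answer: 1/31192 ≈ 3.2059e-5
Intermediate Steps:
Q = 31329 (Q = (-177)² = 31329)
1/(I(-309) + Q) = 1/(-137 + 31329) = 1/31192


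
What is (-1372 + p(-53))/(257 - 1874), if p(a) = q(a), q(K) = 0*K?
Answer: 28/33 ≈ 0.84848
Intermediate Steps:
q(K) = 0
p(a) = 0
(-1372 + p(-53))/(257 - 1874) = (-1372 + 0)/(257 - 1874) = -1372/(-1617) = -1372*(-1/1617) = 28/33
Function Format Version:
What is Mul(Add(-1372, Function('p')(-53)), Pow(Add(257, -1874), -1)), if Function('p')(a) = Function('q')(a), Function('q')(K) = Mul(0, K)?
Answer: Rational(28, 33) ≈ 0.84848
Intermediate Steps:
Function('q')(K) = 0
Function('p')(a) = 0
Mul(Add(-1372, Function('p')(-53)), Pow(Add(257, -1874), -1)) = Mul(Add(-1372, 0), Pow(Add(257, -1874), -1)) = Mul(-1372, Pow(-1617, -1)) = Mul(-1372, Rational(-1, 1617)) = Rational(28, 33)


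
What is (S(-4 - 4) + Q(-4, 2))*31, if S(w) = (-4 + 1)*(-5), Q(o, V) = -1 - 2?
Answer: 372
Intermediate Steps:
Q(o, V) = -3
S(w) = 15 (S(w) = -3*(-5) = 15)
(S(-4 - 4) + Q(-4, 2))*31 = (15 - 3)*31 = 12*31 = 372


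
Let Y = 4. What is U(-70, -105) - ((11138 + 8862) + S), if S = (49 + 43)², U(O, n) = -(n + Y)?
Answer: -28363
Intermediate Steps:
U(O, n) = -4 - n (U(O, n) = -(n + 4) = -(4 + n) = -4 - n)
S = 8464 (S = 92² = 8464)
U(-70, -105) - ((11138 + 8862) + S) = (-4 - 1*(-105)) - ((11138 + 8862) + 8464) = (-4 + 105) - (20000 + 8464) = 101 - 1*28464 = 101 - 28464 = -28363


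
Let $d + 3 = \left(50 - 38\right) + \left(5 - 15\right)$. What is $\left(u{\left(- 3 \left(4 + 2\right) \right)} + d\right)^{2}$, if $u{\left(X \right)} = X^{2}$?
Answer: $104329$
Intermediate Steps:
$d = -1$ ($d = -3 + \left(\left(50 - 38\right) + \left(5 - 15\right)\right) = -3 + \left(12 + \left(5 - 15\right)\right) = -3 + \left(12 - 10\right) = -3 + 2 = -1$)
$\left(u{\left(- 3 \left(4 + 2\right) \right)} + d\right)^{2} = \left(\left(- 3 \left(4 + 2\right)\right)^{2} - 1\right)^{2} = \left(\left(\left(-3\right) 6\right)^{2} - 1\right)^{2} = \left(\left(-18\right)^{2} - 1\right)^{2} = \left(324 - 1\right)^{2} = 323^{2} = 104329$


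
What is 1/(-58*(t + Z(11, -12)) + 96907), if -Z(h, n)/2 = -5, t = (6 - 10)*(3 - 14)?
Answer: 1/93775 ≈ 1.0664e-5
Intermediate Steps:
t = 44 (t = -4*(-11) = 44)
Z(h, n) = 10 (Z(h, n) = -2*(-5) = 10)
1/(-58*(t + Z(11, -12)) + 96907) = 1/(-58*(44 + 10) + 96907) = 1/(-58*54 + 96907) = 1/(-3132 + 96907) = 1/93775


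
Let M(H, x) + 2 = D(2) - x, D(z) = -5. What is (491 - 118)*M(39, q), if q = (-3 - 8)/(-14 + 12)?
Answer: -9325/2 ≈ -4662.5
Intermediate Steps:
q = 11/2 (q = -11/(-2) = -11*(-½) = 11/2 ≈ 5.5000)
M(H, x) = -7 - x (M(H, x) = -2 + (-5 - x) = -7 - x)
(491 - 118)*M(39, q) = (491 - 118)*(-7 - 1*11/2) = 373*(-7 - 11/2) = 373*(-25/2) = -9325/2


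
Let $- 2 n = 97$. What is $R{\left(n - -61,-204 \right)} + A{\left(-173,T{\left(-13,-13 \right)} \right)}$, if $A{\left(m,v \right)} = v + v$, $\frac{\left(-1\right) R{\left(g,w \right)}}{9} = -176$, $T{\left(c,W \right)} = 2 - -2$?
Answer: $1592$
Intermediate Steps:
$n = - \frac{97}{2}$ ($n = \left(- \frac{1}{2}\right) 97 = - \frac{97}{2} \approx -48.5$)
$T{\left(c,W \right)} = 4$ ($T{\left(c,W \right)} = 2 + 2 = 4$)
$R{\left(g,w \right)} = 1584$ ($R{\left(g,w \right)} = \left(-9\right) \left(-176\right) = 1584$)
$A{\left(m,v \right)} = 2 v$
$R{\left(n - -61,-204 \right)} + A{\left(-173,T{\left(-13,-13 \right)} \right)} = 1584 + 2 \cdot 4 = 1584 + 8 = 1592$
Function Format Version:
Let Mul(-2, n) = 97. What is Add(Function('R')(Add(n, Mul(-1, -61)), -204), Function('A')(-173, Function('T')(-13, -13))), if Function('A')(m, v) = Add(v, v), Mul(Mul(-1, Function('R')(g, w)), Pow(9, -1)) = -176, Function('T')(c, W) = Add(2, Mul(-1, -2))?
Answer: 1592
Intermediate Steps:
n = Rational(-97, 2) (n = Mul(Rational(-1, 2), 97) = Rational(-97, 2) ≈ -48.500)
Function('T')(c, W) = 4 (Function('T')(c, W) = Add(2, 2) = 4)
Function('R')(g, w) = 1584 (Function('R')(g, w) = Mul(-9, -176) = 1584)
Function('A')(m, v) = Mul(2, v)
Add(Function('R')(Add(n, Mul(-1, -61)), -204), Function('A')(-173, Function('T')(-13, -13))) = Add(1584, Mul(2, 4)) = Add(1584, 8) = 1592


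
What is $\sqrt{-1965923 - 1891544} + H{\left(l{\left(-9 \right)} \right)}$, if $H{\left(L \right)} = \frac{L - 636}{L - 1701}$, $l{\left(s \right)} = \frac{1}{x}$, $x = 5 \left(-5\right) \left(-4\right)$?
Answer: $\frac{63599}{170099} + i \sqrt{3857467} \approx 0.37389 + 1964.0 i$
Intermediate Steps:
$x = 100$ ($x = \left(-25\right) \left(-4\right) = 100$)
$l{\left(s \right)} = \frac{1}{100}$
$H{\left(L \right)} = \frac{-636 + L}{-1701 + L}$
$\sqrt{-1965923 - 1891544} + H{\left(l{\left(-9 \right)} \right)} = \sqrt{-1965923 - 1891544} + \frac{-636 + \frac{1}{100}}{-1701 + \frac{1}{100}} = \sqrt{-3857467} + \frac{1}{- \frac{170099}{100}} \left(- \frac{63599}{100}\right) = i \sqrt{3857467} - - \frac{63599}{170099} = i \sqrt{3857467} + \frac{63599}{170099} = \frac{63599}{170099} + i \sqrt{3857467}$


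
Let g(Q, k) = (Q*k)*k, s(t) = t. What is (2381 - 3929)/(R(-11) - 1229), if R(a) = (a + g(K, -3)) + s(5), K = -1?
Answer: 387/311 ≈ 1.2444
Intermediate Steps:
g(Q, k) = Q*k**2
R(a) = -4 + a (R(a) = (a - 1*(-3)**2) + 5 = (a - 1*9) + 5 = (a - 9) + 5 = (-9 + a) + 5 = -4 + a)
(2381 - 3929)/(R(-11) - 1229) = (2381 - 3929)/((-4 - 11) - 1229) = -1548/(-15 - 1229) = -1548/(-1244) = -1548*(-1/1244) = 387/311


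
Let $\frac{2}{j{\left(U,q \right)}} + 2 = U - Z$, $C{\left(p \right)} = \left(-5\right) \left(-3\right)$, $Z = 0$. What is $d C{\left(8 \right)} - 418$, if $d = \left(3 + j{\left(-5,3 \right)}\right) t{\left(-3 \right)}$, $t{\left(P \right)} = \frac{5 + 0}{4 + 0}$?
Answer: $- \frac{10279}{28} \approx -367.11$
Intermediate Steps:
$C{\left(p \right)} = 15$
$j{\left(U,q \right)} = \frac{2}{-2 + U}$ ($j{\left(U,q \right)} = \frac{2}{-2 + \left(U - 0\right)} = \frac{2}{-2 + \left(U + 0\right)} = \frac{2}{-2 + U}$)
$t{\left(P \right)} = \frac{5}{4}$
$d = \frac{95}{28}$ ($d = \left(3 + \frac{2}{-2 - 5}\right) \frac{5}{4} = \left(3 + \frac{2}{-7}\right) \frac{5}{4} = \left(3 + 2 \left(- \frac{1}{7}\right)\right) \frac{5}{4} = \left(3 - \frac{2}{7}\right) \frac{5}{4} = \frac{19}{7} \cdot \frac{5}{4} = \frac{95}{28} \approx 3.3929$)
$d C{\left(8 \right)} - 418 = \frac{95}{28} \cdot 15 - 418 = \frac{1425}{28} - 418 = - \frac{10279}{28}$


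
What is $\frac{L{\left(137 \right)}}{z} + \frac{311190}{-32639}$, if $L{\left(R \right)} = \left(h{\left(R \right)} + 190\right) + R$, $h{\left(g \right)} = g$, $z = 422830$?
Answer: $- \frac{65782661602}{6900374185} \approx -9.5332$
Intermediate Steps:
$L{\left(R \right)} = 190 + 2 R$ ($L{\left(R \right)} = \left(R + 190\right) + R = \left(190 + R\right) + R = 190 + 2 R$)
$\frac{L{\left(137 \right)}}{z} + \frac{311190}{-32639} = \frac{190 + 2 \cdot 137}{422830} + \frac{311190}{-32639} = \left(190 + 274\right) \frac{1}{422830} + 311190 \left(- \frac{1}{32639}\right) = 464 \cdot \frac{1}{422830} - \frac{311190}{32639} = \frac{232}{211415} - \frac{311190}{32639} = - \frac{65782661602}{6900374185}$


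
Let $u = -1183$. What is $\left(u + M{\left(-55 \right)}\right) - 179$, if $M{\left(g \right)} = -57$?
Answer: $-1419$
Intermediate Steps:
$\left(u + M{\left(-55 \right)}\right) - 179 = \left(-1183 - 57\right) - 179 = -1240 - 179 = -1419$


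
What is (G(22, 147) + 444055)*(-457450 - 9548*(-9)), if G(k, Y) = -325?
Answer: -164853682140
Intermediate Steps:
(G(22, 147) + 444055)*(-457450 - 9548*(-9)) = (-325 + 444055)*(-457450 - 9548*(-9)) = 443730*(-457450 + 85932) = 443730*(-371518) = -164853682140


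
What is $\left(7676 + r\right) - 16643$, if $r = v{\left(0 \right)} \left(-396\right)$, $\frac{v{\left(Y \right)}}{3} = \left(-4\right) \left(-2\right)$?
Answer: $-18471$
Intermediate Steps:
$v{\left(Y \right)} = 24$ ($v{\left(Y \right)} = 3 \left(\left(-4\right) \left(-2\right)\right) = 3 \cdot 8 = 24$)
$r = -9504$ ($r = 24 \left(-396\right) = -9504$)
$\left(7676 + r\right) - 16643 = \left(7676 - 9504\right) - 16643 = -1828 - 16643 = -18471$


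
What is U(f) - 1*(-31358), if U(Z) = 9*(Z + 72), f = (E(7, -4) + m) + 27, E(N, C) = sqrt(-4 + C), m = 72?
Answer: 32897 + 18*I*sqrt(2) ≈ 32897.0 + 25.456*I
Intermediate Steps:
f = 99 + 2*I*sqrt(2) (f = (sqrt(-4 - 4) + 72) + 27 = (sqrt(-8) + 72) + 27 = (2*I*sqrt(2) + 72) + 27 = (72 + 2*I*sqrt(2)) + 27 = 99 + 2*I*sqrt(2) ≈ 99.0 + 2.8284*I)
U(Z) = 648 + 9*Z (U(Z) = 9*(72 + Z) = 648 + 9*Z)
U(f) - 1*(-31358) = (648 + 9*(99 + 2*I*sqrt(2))) - 1*(-31358) = (648 + (891 + 18*I*sqrt(2))) + 31358 = (1539 + 18*I*sqrt(2)) + 31358 = 32897 + 18*I*sqrt(2)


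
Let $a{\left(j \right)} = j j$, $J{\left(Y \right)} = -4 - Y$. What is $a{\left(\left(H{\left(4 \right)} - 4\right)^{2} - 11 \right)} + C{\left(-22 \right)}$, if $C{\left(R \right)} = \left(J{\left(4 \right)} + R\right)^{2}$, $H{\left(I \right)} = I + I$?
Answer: $925$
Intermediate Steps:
$H{\left(I \right)} = 2 I$
$C{\left(R \right)} = \left(-8 + R\right)^{2}$ ($C{\left(R \right)} = \left(\left(-4 - 4\right) + R\right)^{2} = \left(-8 + R\right)^{2}$)
$a{\left(j \right)} = j^{2}$
$a{\left(\left(H{\left(4 \right)} - 4\right)^{2} - 11 \right)} + C{\left(-22 \right)} = \left(\left(2 \cdot 4 - 4\right)^{2} - 11\right)^{2} + \left(-8 - 22\right)^{2} = \left(\left(8 - 4\right)^{2} - 11\right)^{2} + \left(-30\right)^{2} = \left(4^{2} - 11\right)^{2} + 900 = \left(16 - 11\right)^{2} + 900 = 5^{2} + 900 = 25 + 900 = 925$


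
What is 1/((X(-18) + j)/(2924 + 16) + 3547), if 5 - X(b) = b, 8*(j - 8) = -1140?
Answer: 5880/20856137 ≈ 0.00028193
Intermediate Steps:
j = -269/2 (j = 8 + (⅛)*(-1140) = 8 - 285/2 = -269/2 ≈ -134.50)
X(b) = 5 - b
1/((X(-18) + j)/(2924 + 16) + 3547) = 1/(((5 - 1*(-18)) - 269/2)/(2924 + 16) + 3547) = 1/(((5 + 18) - 269/2)/2940 + 3547) = 1/((23 - 269/2)*(1/2940) + 3547) = 1/(-223/2*1/2940 + 3547) = 1/(-223/5880 + 3547) = 1/(20856137/5880) = 5880/20856137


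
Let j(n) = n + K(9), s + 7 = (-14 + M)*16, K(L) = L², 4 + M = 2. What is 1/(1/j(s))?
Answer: -182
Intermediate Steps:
M = -2 (M = -4 + 2 = -2)
s = -263 (s = -7 + (-14 - 2)*16 = -7 - 16*16 = -7 - 256 = -263)
j(n) = 81 + n (j(n) = n + 9² = n + 81 = 81 + n)
1/(1/j(s)) = 1/(1/(81 - 263)) = 1/(1/(-182)) = 1/(-1/182) = -182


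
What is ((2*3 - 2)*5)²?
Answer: 400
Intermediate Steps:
((2*3 - 2)*5)² = ((6 - 2)*5)² = (4*5)² = 20² = 400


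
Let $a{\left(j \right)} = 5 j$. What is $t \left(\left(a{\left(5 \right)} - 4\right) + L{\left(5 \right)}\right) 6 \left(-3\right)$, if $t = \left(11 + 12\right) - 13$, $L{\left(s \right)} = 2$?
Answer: $-4140$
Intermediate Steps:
$t = 10$ ($t = 23 - 13 = 10$)
$t \left(\left(a{\left(5 \right)} - 4\right) + L{\left(5 \right)}\right) 6 \left(-3\right) = 10 \left(\left(5 \cdot 5 - 4\right) + 2\right) 6 \left(-3\right) = 10 \left(\left(25 - 4\right) + 2\right) \left(-18\right) = 10 \left(21 + 2\right) \left(-18\right) = 10 \cdot 23 \left(-18\right) = 230 \left(-18\right) = -4140$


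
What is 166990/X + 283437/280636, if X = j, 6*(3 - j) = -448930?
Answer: 102107227029/31497742732 ≈ 3.2417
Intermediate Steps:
j = 224474/3 (j = 3 - ⅙*(-448930) = 3 + 224465/3 = 224474/3 ≈ 74825.)
X = 224474/3 ≈ 74825.
166990/X + 283437/280636 = 166990/(224474/3) + 283437/280636 = 166990*(3/224474) + 283437*(1/280636) = 250485/112237 + 283437/280636 = 102107227029/31497742732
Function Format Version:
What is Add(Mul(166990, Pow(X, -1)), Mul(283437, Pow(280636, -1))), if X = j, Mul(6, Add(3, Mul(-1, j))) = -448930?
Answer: Rational(102107227029, 31497742732) ≈ 3.2417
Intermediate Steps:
j = Rational(224474, 3) (j = Add(3, Mul(Rational(-1, 6), -448930)) = Add(3, Rational(224465, 3)) = Rational(224474, 3) ≈ 74825.)
X = Rational(224474, 3) ≈ 74825.
Add(Mul(166990, Pow(X, -1)), Mul(283437, Pow(280636, -1))) = Add(Mul(166990, Pow(Rational(224474, 3), -1)), Mul(283437, Pow(280636, -1))) = Add(Mul(166990, Rational(3, 224474)), Mul(283437, Rational(1, 280636))) = Add(Rational(250485, 112237), Rational(283437, 280636)) = Rational(102107227029, 31497742732)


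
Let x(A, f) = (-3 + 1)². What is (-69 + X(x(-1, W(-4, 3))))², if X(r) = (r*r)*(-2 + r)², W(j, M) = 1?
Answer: 25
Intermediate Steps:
x(A, f) = 4 (x(A, f) = (-2)² = 4)
X(r) = r²*(-2 + r)²
(-69 + X(x(-1, W(-4, 3))))² = (-69 + 4²*(-2 + 4)²)² = (-69 + 16*2²)² = (-69 + 16*4)² = (-69 + 64)² = (-5)² = 25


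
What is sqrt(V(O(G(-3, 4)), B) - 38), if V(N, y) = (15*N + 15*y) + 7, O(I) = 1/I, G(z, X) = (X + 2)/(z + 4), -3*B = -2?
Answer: I*sqrt(74)/2 ≈ 4.3012*I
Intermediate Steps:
B = 2/3 (B = -1/3*(-2) = 2/3 ≈ 0.66667)
G(z, X) = (2 + X)/(4 + z)
V(N, y) = 7 + 15*N + 15*y
sqrt(V(O(G(-3, 4)), B) - 38) = sqrt((7 + 15/(((2 + 4)/(4 - 3))) + 15*(2/3)) - 38) = sqrt((7 + 15/((6/1)) + 10) - 38) = sqrt((7 + 15/((1*6)) + 10) - 38) = sqrt((7 + 15/6 + 10) - 38) = sqrt((7 + 15*(1/6) + 10) - 38) = sqrt((7 + 5/2 + 10) - 38) = sqrt(39/2 - 38) = sqrt(-37/2) = I*sqrt(74)/2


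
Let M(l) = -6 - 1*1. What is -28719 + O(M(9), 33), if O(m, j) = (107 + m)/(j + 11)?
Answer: -315884/11 ≈ -28717.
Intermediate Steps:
M(l) = -7 (M(l) = -6 - 1 = -7)
O(m, j) = (107 + m)/(11 + j)
-28719 + O(M(9), 33) = -28719 + (107 - 7)/(11 + 33) = -28719 + 100/44 = -28719 + (1/44)*100 = -28719 + 25/11 = -315884/11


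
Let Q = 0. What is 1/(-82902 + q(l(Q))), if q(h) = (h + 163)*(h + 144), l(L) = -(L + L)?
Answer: -1/59430 ≈ -1.6827e-5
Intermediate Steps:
l(L) = -2*L
q(h) = (144 + h)*(163 + h) (q(h) = (163 + h)*(144 + h) = (144 + h)*(163 + h))
1/(-82902 + q(l(Q))) = 1/(-82902 + (23472 + (-2*0)² + 307*(-2*0))) = 1/(-82902 + (23472 + 0² + 307*0)) = 1/(-82902 + (23472 + 0 + 0)) = 1/(-82902 + 23472) = 1/(-59430) = -1/59430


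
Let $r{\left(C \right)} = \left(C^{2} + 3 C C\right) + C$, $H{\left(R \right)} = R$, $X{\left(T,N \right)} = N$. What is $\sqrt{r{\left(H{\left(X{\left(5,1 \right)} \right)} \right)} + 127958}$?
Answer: $\sqrt{127963} \approx 357.72$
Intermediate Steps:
$r{\left(C \right)} = C + 4 C^{2}$ ($r{\left(C \right)} = \left(C^{2} + 3 C^{2}\right) + C = 4 C^{2} + C = C + 4 C^{2}$)
$\sqrt{r{\left(H{\left(X{\left(5,1 \right)} \right)} \right)} + 127958} = \sqrt{1 \left(1 + 4 \cdot 1\right) + 127958} = \sqrt{1 \left(1 + 4\right) + 127958} = \sqrt{1 \cdot 5 + 127958} = \sqrt{5 + 127958} = \sqrt{127963}$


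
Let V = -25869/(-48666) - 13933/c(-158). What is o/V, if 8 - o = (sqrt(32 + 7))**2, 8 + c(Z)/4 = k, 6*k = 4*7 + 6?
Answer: -7040348/339152411 ≈ -0.020759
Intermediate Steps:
k = 17/3 (k = (4*7 + 6)/6 = (28 + 6)/6 = (1/6)*34 = 17/3 ≈ 5.6667)
c(Z) = -28/3 (c(Z) = -32 + 4*(17/3) = -32 + 68/3 = -28/3)
o = -31 (o = 8 - (sqrt(32 + 7))**2 = 8 - (sqrt(39))**2 = 8 - 1*39 = 8 - 39 = -31)
V = 339152411/227108 (V = -25869/(-48666) - 13933/(-28/3) = -25869*(-1/48666) - 13933*(-3/28) = 8623/16222 + 41799/28 = 339152411/227108 ≈ 1493.4)
o/V = -31/339152411/227108 = -31*227108/339152411 = -7040348/339152411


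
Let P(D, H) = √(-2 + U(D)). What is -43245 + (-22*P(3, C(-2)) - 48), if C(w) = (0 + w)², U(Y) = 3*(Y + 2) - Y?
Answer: -43293 - 22*√10 ≈ -43363.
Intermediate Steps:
U(Y) = 6 + 2*Y (U(Y) = 3*(2 + Y) - Y = (6 + 3*Y) - Y = 6 + 2*Y)
C(w) = w²
P(D, H) = √(4 + 2*D) (P(D, H) = √(-2 + (6 + 2*D)) = √(4 + 2*D))
-43245 + (-22*P(3, C(-2)) - 48) = -43245 + (-22*√(4 + 2*3) - 48) = -43245 + (-22*√(4 + 6) - 48) = -43245 + (-22*√10 - 48) = -43245 + (-48 - 22*√10) = -43293 - 22*√10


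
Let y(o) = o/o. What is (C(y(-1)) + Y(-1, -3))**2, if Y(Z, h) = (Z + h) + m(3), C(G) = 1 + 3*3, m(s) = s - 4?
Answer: 25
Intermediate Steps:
m(s) = -4 + s
y(o) = 1
C(G) = 10 (C(G) = 1 + 9 = 10)
Y(Z, h) = -1 + Z + h (Y(Z, h) = (Z + h) + (-4 + 3) = (Z + h) - 1 = -1 + Z + h)
(C(y(-1)) + Y(-1, -3))**2 = (10 + (-1 - 1 - 3))**2 = (10 - 5)**2 = 5**2 = 25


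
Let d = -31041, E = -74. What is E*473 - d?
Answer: -3961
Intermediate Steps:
E*473 - d = -74*473 - 1*(-31041) = -35002 + 31041 = -3961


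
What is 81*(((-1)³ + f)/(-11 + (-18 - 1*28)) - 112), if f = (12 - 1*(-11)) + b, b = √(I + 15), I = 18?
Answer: -172962/19 - 27*√33/19 ≈ -9111.4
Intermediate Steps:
b = √33 (b = √(18 + 15) = √33 ≈ 5.7446)
f = 23 + √33 (f = (12 - 1*(-11)) + √33 = (12 + 11) + √33 = 23 + √33 ≈ 28.745)
81*(((-1)³ + f)/(-11 + (-18 - 1*28)) - 112) = 81*(((-1)³ + (23 + √33))/(-11 + (-18 - 1*28)) - 112) = 81*((-1 + (23 + √33))/(-11 + (-18 - 28)) - 112) = 81*((22 + √33)/(-11 - 46) - 112) = 81*((22 + √33)/(-57) - 112) = 81*((22 + √33)*(-1/57) - 112) = 81*((-22/57 - √33/57) - 112) = 81*(-6406/57 - √33/57) = -172962/19 - 27*√33/19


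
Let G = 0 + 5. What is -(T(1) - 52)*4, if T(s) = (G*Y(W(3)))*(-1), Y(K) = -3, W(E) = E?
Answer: 148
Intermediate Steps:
G = 5
T(s) = 15 (T(s) = (5*(-3))*(-1) = -15*(-1) = 15)
-(T(1) - 52)*4 = -(15 - 52)*4 = -(-37)*4 = -1*(-148) = 148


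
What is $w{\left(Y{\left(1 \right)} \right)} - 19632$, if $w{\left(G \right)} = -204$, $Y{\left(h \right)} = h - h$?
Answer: $-19836$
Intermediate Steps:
$Y{\left(h \right)} = 0$
$w{\left(Y{\left(1 \right)} \right)} - 19632 = -204 - 19632 = -19836$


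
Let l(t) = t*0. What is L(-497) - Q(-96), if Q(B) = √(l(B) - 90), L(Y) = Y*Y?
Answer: 247009 - 3*I*√10 ≈ 2.4701e+5 - 9.4868*I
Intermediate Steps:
L(Y) = Y²
l(t) = 0
Q(B) = 3*I*√10 (Q(B) = √(0 - 90) = √(-90) = 3*I*√10)
L(-497) - Q(-96) = (-497)² - 3*I*√10 = 247009 - 3*I*√10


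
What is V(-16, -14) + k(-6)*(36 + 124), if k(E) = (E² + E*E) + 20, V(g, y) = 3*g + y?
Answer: 14658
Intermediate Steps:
V(g, y) = y + 3*g
k(E) = 20 + 2*E² (k(E) = (E² + E²) + 20 = 2*E² + 20 = 20 + 2*E²)
V(-16, -14) + k(-6)*(36 + 124) = (-14 + 3*(-16)) + (20 + 2*(-6)²)*(36 + 124) = (-14 - 48) + (20 + 2*36)*160 = -62 + (20 + 72)*160 = -62 + 92*160 = -62 + 14720 = 14658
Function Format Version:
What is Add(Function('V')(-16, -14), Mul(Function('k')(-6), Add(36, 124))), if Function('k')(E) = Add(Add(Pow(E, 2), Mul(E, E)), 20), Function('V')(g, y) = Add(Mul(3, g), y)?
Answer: 14658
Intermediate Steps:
Function('V')(g, y) = Add(y, Mul(3, g))
Function('k')(E) = Add(20, Mul(2, Pow(E, 2))) (Function('k')(E) = Add(Add(Pow(E, 2), Pow(E, 2)), 20) = Add(Mul(2, Pow(E, 2)), 20) = Add(20, Mul(2, Pow(E, 2))))
Add(Function('V')(-16, -14), Mul(Function('k')(-6), Add(36, 124))) = Add(Add(-14, Mul(3, -16)), Mul(Add(20, Mul(2, Pow(-6, 2))), Add(36, 124))) = Add(Add(-14, -48), Mul(Add(20, Mul(2, 36)), 160)) = Add(-62, Mul(Add(20, 72), 160)) = Add(-62, Mul(92, 160)) = Add(-62, 14720) = 14658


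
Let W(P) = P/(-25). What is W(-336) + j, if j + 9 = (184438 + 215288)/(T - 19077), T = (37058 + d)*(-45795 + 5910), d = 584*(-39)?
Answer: 7024654963/1582379575 ≈ 4.4393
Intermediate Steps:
W(P) = -P/25 (W(P) = P*(-1/25) = -P/25)
d = -22776
T = -569637570 (T = (37058 - 22776)*(-45795 + 5910) = 14282*(-39885) = -569637570)
j = -569701061/63295183 (j = -9 + (184438 + 215288)/(-569637570 - 19077) = -9 + 399726/(-569656647) = -9 + 399726*(-1/569656647) = -9 - 44414/63295183 = -569701061/63295183 ≈ -9.0007)
W(-336) + j = -1/25*(-336) - 569701061/63295183 = 336/25 - 569701061/63295183 = 7024654963/1582379575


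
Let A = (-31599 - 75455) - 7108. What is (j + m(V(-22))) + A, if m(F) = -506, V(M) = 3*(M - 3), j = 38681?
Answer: -75987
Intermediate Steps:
V(M) = -9 + 3*M (V(M) = 3*(-3 + M) = -9 + 3*M)
A = -114162 (A = -107054 - 7108 = -114162)
(j + m(V(-22))) + A = (38681 - 506) - 114162 = 38175 - 114162 = -75987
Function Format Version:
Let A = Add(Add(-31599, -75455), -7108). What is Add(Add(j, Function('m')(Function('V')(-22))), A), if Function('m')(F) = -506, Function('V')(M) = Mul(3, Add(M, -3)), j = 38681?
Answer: -75987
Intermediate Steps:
Function('V')(M) = Add(-9, Mul(3, M)) (Function('V')(M) = Mul(3, Add(-3, M)) = Add(-9, Mul(3, M)))
A = -114162 (A = Add(-107054, -7108) = -114162)
Add(Add(j, Function('m')(Function('V')(-22))), A) = Add(Add(38681, -506), -114162) = Add(38175, -114162) = -75987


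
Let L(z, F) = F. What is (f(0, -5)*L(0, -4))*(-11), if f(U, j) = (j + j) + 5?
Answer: -220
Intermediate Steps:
f(U, j) = 5 + 2*j (f(U, j) = 2*j + 5 = 5 + 2*j)
(f(0, -5)*L(0, -4))*(-11) = ((5 + 2*(-5))*(-4))*(-11) = ((5 - 10)*(-4))*(-11) = -5*(-4)*(-11) = 20*(-11) = -220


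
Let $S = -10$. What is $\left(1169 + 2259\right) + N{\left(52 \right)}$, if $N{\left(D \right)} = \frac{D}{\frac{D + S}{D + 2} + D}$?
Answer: $\frac{1628768}{475} \approx 3429.0$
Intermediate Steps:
$N{\left(D \right)} = \frac{D}{D + \frac{-10 + D}{2 + D}}$ ($N{\left(D \right)} = \frac{D}{\frac{D - 10}{D + 2} + D} = \frac{D}{\frac{-10 + D}{2 + D} + D} = \frac{D}{D + \frac{-10 + D}{2 + D}}$)
$\left(1169 + 2259\right) + N{\left(52 \right)} = \left(1169 + 2259\right) + \frac{52 \left(2 + 52\right)}{-10 + 52^{2} + 3 \cdot 52} = 3428 + 52 \frac{1}{-10 + 2704 + 156} \cdot 54 = 3428 + 52 \cdot \frac{1}{2850} \cdot 54 = 3428 + \frac{468}{475} = \frac{1628768}{475}$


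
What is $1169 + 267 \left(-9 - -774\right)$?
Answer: $205424$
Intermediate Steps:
$1169 + 267 \left(-9 - -774\right) = 1169 + 267 \left(-9 + 774\right) = 1169 + 267 \cdot 765 = 1169 + 204255 = 205424$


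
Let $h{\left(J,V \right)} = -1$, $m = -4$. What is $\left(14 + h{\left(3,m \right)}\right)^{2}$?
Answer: $169$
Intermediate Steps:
$\left(14 + h{\left(3,m \right)}\right)^{2} = \left(14 - 1\right)^{2} = 13^{2} = 169$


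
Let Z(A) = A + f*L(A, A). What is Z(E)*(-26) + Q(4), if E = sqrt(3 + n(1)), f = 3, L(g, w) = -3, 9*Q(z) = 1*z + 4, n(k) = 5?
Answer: 2114/9 - 52*sqrt(2) ≈ 161.35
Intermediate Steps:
Q(z) = 4/9 + z/9 (Q(z) = (1*z + 4)/9 = (z + 4)/9 = (4 + z)/9 = 4/9 + z/9)
E = 2*sqrt(2) (E = sqrt(3 + 5) = sqrt(8) = 2*sqrt(2) ≈ 2.8284)
Z(A) = -9 + A (Z(A) = A + 3*(-3) = A - 9 = -9 + A)
Z(E)*(-26) + Q(4) = (-9 + 2*sqrt(2))*(-26) + (4/9 + (1/9)*4) = (234 - 52*sqrt(2)) + (4/9 + 4/9) = (234 - 52*sqrt(2)) + 8/9 = 2114/9 - 52*sqrt(2)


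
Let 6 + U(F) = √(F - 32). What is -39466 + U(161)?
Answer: -39472 + √129 ≈ -39461.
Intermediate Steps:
U(F) = -6 + √(-32 + F) (U(F) = -6 + √(F - 32) = -6 + √(-32 + F))
-39466 + U(161) = -39466 + (-6 + √(-32 + 161)) = -39466 + (-6 + √129) = -39472 + √129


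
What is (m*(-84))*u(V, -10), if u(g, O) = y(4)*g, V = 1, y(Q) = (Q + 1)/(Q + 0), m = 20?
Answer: -2100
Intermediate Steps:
y(Q) = (1 + Q)/Q
u(g, O) = 5*g/4 (u(g, O) = ((1 + 4)/4)*g = ((¼)*5)*g = 5*g/4)
(m*(-84))*u(V, -10) = (20*(-84))*((5/4)*1) = -1680*5/4 = -2100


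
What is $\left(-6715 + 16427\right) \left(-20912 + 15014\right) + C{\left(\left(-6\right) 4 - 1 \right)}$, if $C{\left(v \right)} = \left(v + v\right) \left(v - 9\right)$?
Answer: $-57279676$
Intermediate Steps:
$C{\left(v \right)} = 2 v \left(-9 + v\right)$
$\left(-6715 + 16427\right) \left(-20912 + 15014\right) + C{\left(\left(-6\right) 4 - 1 \right)} = \left(-6715 + 16427\right) \left(-20912 + 15014\right) + 2 \left(\left(-6\right) 4 - 1\right) \left(-9 - 25\right) = 9712 \left(-5898\right) + 2 \left(-24 - 1\right) \left(-9 - 25\right) = -57281376 + 2 \left(-25\right) \left(-9 - 25\right) = -57281376 + 2 \left(-25\right) \left(-34\right) = -57281376 + 1700 = -57279676$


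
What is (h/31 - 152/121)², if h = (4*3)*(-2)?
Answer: 58003456/14070001 ≈ 4.1225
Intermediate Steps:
h = -24 (h = 12*(-2) = -24)
(h/31 - 152/121)² = (-24/31 - 152/121)² = (-7616/3751)² = 58003456/14070001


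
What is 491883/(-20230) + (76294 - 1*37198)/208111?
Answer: -14510764419/601440790 ≈ -24.127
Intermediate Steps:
491883/(-20230) + (76294 - 1*37198)/208111 = 491883*(-1/20230) + (76294 - 37198)*(1/208111) = -70269/2890 + 39096*(1/208111) = -70269/2890 + 39096/208111 = -14510764419/601440790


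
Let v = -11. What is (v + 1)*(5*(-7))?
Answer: 350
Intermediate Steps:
(v + 1)*(5*(-7)) = (-11 + 1)*(5*(-7)) = -10*(-35) = 350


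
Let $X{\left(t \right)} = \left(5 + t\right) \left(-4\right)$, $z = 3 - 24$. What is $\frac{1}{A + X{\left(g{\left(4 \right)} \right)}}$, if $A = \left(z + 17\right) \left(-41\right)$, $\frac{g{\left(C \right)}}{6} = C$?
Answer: $\frac{1}{48} \approx 0.020833$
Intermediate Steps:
$z = -21$ ($z = 3 - 24 = -21$)
$g{\left(C \right)} = 6 C$
$X{\left(t \right)} = -20 - 4 t$
$A = 164$ ($A = \left(-21 + 17\right) \left(-41\right) = \left(-4\right) \left(-41\right) = 164$)
$\frac{1}{A + X{\left(g{\left(4 \right)} \right)}} = \frac{1}{164 - \left(20 + 4 \cdot 6 \cdot 4\right)} = \frac{1}{164 - 116} = \frac{1}{48}$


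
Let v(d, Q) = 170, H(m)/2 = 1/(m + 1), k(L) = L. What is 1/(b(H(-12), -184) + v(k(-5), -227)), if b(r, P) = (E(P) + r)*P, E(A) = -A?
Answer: -11/370178 ≈ -2.9715e-5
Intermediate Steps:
H(m) = 2/(1 + m) (H(m) = 2/(m + 1) = 2/(1 + m))
b(r, P) = P*(r - P) (b(r, P) = (-P + r)*P = (r - P)*P = P*(r - P))
1/(b(H(-12), -184) + v(k(-5), -227)) = 1/(-184*(2/(1 - 12) - 1*(-184)) + 170) = 1/(-184*(2/(-11) + 184) + 170) = 1/(-184*(2*(-1/11) + 184) + 170) = 1/(-184*(-2/11 + 184) + 170) = 1/(-184*2022/11 + 170) = 1/(-372048/11 + 170) = 1/(-370178/11) = -11/370178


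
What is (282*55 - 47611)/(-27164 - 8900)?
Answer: 32101/36064 ≈ 0.89011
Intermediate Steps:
(282*55 - 47611)/(-27164 - 8900) = (15510 - 47611)/(-36064) = -32101*(-1/36064) = 32101/36064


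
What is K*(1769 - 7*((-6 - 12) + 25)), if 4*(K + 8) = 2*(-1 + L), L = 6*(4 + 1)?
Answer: 11180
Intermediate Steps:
L = 30 (L = 6*5 = 30)
K = 13/2 (K = -8 + (2*(-1 + 30))/4 = -8 + (2*29)/4 = -8 + (¼)*58 = -8 + 29/2 = 13/2 ≈ 6.5000)
K*(1769 - 7*((-6 - 12) + 25)) = 13*(1769 - 7*((-6 - 12) + 25))/2 = 13*(1769 - 7*(-18 + 25))/2 = 13*(1769 - 7*7)/2 = 13*(1769 - 49)/2 = (13/2)*1720 = 11180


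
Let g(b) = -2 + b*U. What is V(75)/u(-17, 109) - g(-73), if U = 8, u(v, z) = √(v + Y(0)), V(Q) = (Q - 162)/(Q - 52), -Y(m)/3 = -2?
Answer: 586 + 87*I*√11/253 ≈ 586.0 + 1.1405*I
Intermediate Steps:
Y(m) = 6 (Y(m) = -3*(-2) = 6)
V(Q) = (-162 + Q)/(-52 + Q)
u(v, z) = √(6 + v) (u(v, z) = √(v + 6) = √(6 + v))
g(b) = -2 + 8*b (g(b) = -2 + b*8 = -2 + 8*b)
V(75)/u(-17, 109) - g(-73) = ((-162 + 75)/(-52 + 75))/(√(6 - 17)) - (-2 + 8*(-73)) = (-87/23)/(√(-11)) - (-2 - 584) = ((1/23)*(-87))/((I*√11)) - 1*(-586) = -(-87)*I*√11/253 + 586 = 87*I*√11/253 + 586 = 586 + 87*I*√11/253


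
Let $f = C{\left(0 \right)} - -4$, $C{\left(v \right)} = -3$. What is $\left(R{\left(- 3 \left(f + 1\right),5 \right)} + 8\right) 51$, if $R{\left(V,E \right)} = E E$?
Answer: $1683$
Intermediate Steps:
$f = 1$ ($f = -3 - -4 = -3 + 4 = 1$)
$R{\left(V,E \right)} = E^{2}$
$\left(R{\left(- 3 \left(f + 1\right),5 \right)} + 8\right) 51 = \left(5^{2} + 8\right) 51 = \left(25 + 8\right) 51 = 33 \cdot 51 = 1683$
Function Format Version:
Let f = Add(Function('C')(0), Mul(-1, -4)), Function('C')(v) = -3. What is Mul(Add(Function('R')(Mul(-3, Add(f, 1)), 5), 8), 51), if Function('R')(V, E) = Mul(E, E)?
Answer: 1683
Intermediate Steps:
f = 1 (f = Add(-3, Mul(-1, -4)) = Add(-3, 4) = 1)
Function('R')(V, E) = Pow(E, 2)
Mul(Add(Function('R')(Mul(-3, Add(f, 1)), 5), 8), 51) = Mul(Add(Pow(5, 2), 8), 51) = Mul(Add(25, 8), 51) = Mul(33, 51) = 1683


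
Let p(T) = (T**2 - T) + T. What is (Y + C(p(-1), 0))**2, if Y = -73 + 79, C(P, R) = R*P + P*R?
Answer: 36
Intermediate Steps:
p(T) = T**2
C(P, R) = 2*P*R (C(P, R) = P*R + P*R = 2*P*R)
Y = 6
(Y + C(p(-1), 0))**2 = (6 + 2*(-1)**2*0)**2 = (6 + 2*1*0)**2 = (6 + 0)**2 = 6**2 = 36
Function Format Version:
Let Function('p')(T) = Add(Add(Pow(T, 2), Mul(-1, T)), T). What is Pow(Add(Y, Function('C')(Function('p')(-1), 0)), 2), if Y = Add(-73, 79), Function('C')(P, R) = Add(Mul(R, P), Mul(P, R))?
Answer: 36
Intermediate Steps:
Function('p')(T) = Pow(T, 2)
Function('C')(P, R) = Mul(2, P, R) (Function('C')(P, R) = Add(Mul(P, R), Mul(P, R)) = Mul(2, P, R))
Y = 6
Pow(Add(Y, Function('C')(Function('p')(-1), 0)), 2) = Pow(Add(6, Mul(2, Pow(-1, 2), 0)), 2) = Pow(Add(6, Mul(2, 1, 0)), 2) = Pow(Add(6, 0), 2) = Pow(6, 2) = 36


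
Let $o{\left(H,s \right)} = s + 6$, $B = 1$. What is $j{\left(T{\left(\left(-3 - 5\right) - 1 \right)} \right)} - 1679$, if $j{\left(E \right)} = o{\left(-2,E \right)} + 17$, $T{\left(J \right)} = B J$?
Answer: $-1665$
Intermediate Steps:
$T{\left(J \right)} = J$ ($T{\left(J \right)} = 1 J = J$)
$o{\left(H,s \right)} = 6 + s$
$j{\left(E \right)} = 23 + E$ ($j{\left(E \right)} = \left(6 + E\right) + 17 = 23 + E$)
$j{\left(T{\left(\left(-3 - 5\right) - 1 \right)} \right)} - 1679 = \left(23 - 9\right) - 1679 = 14 - 1679 = -1665$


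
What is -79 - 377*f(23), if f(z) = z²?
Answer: -199512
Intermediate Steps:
-79 - 377*f(23) = -79 - 377*23² = -79 - 377*529 = -79 - 199433 = -199512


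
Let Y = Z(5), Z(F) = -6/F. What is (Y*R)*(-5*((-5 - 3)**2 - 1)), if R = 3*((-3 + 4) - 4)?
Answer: -3402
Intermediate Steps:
Y = -6/5 ≈ -1.2000
R = -9 (R = 3*(1 - 4) = 3*(-3) = -9)
(Y*R)*(-5*((-5 - 3)**2 - 1)) = (-6/5*(-9))*(-5*((-5 - 3)**2 - 1)) = 54*(-5*((-8)**2 - 1))/5 = 54*(-5*(64 - 1))/5 = 54*(-5*63)/5 = (54/5)*(-315) = -3402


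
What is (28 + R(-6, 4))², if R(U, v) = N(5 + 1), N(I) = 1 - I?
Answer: 529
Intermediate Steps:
R(U, v) = -5 (R(U, v) = 1 - (5 + 1) = 1 - 1*6 = 1 - 6 = -5)
(28 + R(-6, 4))² = (28 - 5)² = 23² = 529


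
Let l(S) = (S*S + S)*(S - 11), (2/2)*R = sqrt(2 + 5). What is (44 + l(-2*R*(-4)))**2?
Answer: 105232208 - 31016512*sqrt(7) ≈ 2.3170e+7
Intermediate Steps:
R = sqrt(7) (R = sqrt(2 + 5) = sqrt(7) ≈ 2.6458)
l(S) = (-11 + S)*(S + S**2) (l(S) = (S**2 + S)*(-11 + S) = (S + S**2)*(-11 + S) = (-11 + S)*(S + S**2))
(44 + l(-2*R*(-4)))**2 = (44 + (-2*sqrt(7)*(-4))*(-11 + (-2*sqrt(7)*(-4))**2 - 10*(-2*sqrt(7))*(-4)))**2 = (44 + (8*sqrt(7))*(-11 + (8*sqrt(7))**2 - 80*sqrt(7)))**2 = (44 + (8*sqrt(7))*(-11 + 448 - 80*sqrt(7)))**2 = (44 + (8*sqrt(7))*(437 - 80*sqrt(7)))**2 = (44 + 8*sqrt(7)*(437 - 80*sqrt(7)))**2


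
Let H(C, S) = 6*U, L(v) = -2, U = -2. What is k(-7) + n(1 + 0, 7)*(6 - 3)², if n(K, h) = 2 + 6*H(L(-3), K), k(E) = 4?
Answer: -626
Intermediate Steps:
H(C, S) = -12 (H(C, S) = 6*(-2) = -12)
n(K, h) = -70 (n(K, h) = 2 + 6*(-12) = 2 - 72 = -70)
k(-7) + n(1 + 0, 7)*(6 - 3)² = 4 - 70*(6 - 3)² = 4 - 70*3² = 4 - 70*9 = 4 - 630 = -626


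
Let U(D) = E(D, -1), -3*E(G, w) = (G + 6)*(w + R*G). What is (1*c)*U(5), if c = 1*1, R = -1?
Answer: 22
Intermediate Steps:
c = 1
E(G, w) = -(6 + G)*(w - G)/3 (E(G, w) = -(G + 6)*(w - G)/3 = -(6 + G)*(w - G)/3)
U(D) = 2 + D**2/3 + 7*D/3 (U(D) = -2*(-1) + 2*D + D**2/3 - 1/3*D*(-1) = 2 + 2*D + D**2/3 + D/3 = 2 + D**2/3 + 7*D/3)
(1*c)*U(5) = (1*1)*(2 + (1/3)*5**2 + (7/3)*5) = 1*(2 + (1/3)*25 + 35/3) = 1*(2 + 25/3 + 35/3) = 1*22 = 22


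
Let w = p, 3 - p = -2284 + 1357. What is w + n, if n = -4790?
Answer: -3860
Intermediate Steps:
p = 930 (p = 3 - (-2284 + 1357) = 3 - 1*(-927) = 3 + 927 = 930)
w = 930
w + n = 930 - 4790 = -3860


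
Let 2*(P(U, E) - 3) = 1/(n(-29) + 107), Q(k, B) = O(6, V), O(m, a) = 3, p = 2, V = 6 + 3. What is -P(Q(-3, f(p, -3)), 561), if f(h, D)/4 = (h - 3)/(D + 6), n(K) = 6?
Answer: -679/226 ≈ -3.0044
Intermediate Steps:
V = 9
f(h, D) = 4*(-3 + h)/(6 + D) (f(h, D) = 4*((h - 3)/(D + 6)) = 4*((-3 + h)/(6 + D)) = 4*(-3 + h)/(6 + D))
Q(k, B) = 3
P(U, E) = 679/226 (P(U, E) = 3 + 1/(2*(6 + 107)) = 3 + (1/2)/113 = 3 + (1/2)*(1/113) = 3 + 1/226 = 679/226)
-P(Q(-3, f(p, -3)), 561) = -1*679/226 = -679/226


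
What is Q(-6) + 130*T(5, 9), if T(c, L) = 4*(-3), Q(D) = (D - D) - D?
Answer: -1554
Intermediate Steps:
Q(D) = -D (Q(D) = 0 - D = -D)
T(c, L) = -12
Q(-6) + 130*T(5, 9) = -1*(-6) + 130*(-12) = 6 - 1560 = -1554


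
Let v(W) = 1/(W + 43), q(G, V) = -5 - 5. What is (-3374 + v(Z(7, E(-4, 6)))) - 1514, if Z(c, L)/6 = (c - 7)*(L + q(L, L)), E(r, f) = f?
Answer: -210183/43 ≈ -4888.0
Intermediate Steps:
q(G, V) = -10
Z(c, L) = 6*(-10 + L)*(-7 + c) (Z(c, L) = 6*((c - 7)*(L - 10)) = 6*((-7 + c)*(-10 + L)) = 6*((-10 + L)*(-7 + c)) = 6*(-10 + L)*(-7 + c))
v(W) = 1/(43 + W)
(-3374 + v(Z(7, E(-4, 6)))) - 1514 = (-3374 + 1/(43 + (420 - 60*7 - 42*6 + 6*6*7))) - 1514 = (-3374 + 1/(43 + (420 - 420 - 252 + 252))) - 1514 = (-3374 + 1/(43 + 0)) - 1514 = (-3374 + 1/43) - 1514 = -145081/43 - 1514 = -210183/43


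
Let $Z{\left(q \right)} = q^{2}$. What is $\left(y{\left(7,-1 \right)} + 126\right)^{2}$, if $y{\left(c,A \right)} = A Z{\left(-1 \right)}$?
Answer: $15625$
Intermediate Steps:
$y{\left(c,A \right)} = A$ ($y{\left(c,A \right)} = A \left(-1\right)^{2} = A 1 = A$)
$\left(y{\left(7,-1 \right)} + 126\right)^{2} = \left(-1 + 126\right)^{2} = 125^{2} = 15625$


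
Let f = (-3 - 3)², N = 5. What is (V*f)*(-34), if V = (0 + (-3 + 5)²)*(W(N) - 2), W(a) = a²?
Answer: -112608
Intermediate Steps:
f = 36 (f = (-6)² = 36)
V = 92 (V = (0 + (-3 + 5)²)*(5² - 2) = (0 + 2²)*(25 - 2) = (0 + 4)*23 = 4*23 = 92)
(V*f)*(-34) = (92*36)*(-34) = 3312*(-34) = -112608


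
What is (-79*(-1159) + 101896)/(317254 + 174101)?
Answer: 193457/491355 ≈ 0.39372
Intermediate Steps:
(-79*(-1159) + 101896)/(317254 + 174101) = (91561 + 101896)/491355 = 193457*(1/491355) = 193457/491355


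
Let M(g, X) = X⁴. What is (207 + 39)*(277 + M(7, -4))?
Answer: 131118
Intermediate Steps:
(207 + 39)*(277 + M(7, -4)) = (207 + 39)*(277 + (-4)⁴) = 246*(277 + 256) = 246*533 = 131118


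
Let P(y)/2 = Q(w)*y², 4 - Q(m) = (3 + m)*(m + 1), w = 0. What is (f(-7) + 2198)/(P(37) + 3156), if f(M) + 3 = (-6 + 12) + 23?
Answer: 1112/2947 ≈ 0.37733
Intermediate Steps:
f(M) = 26 (f(M) = -3 + ((-6 + 12) + 23) = -3 + (6 + 23) = -3 + 29 = 26)
Q(m) = 4 - (1 + m)*(3 + m) (Q(m) = 4 - (3 + m)*(m + 1) = 4 - (3 + m)*(1 + m) = 4 - (1 + m)*(3 + m))
P(y) = 2*y² (P(y) = 2*((1 - 1*0² - 4*0)*y²) = 2*((1 - 1*0 + 0)*y²) = 2*((1 + 0 + 0)*y²) = 2*(1*y²) = 2*y²)
(f(-7) + 2198)/(P(37) + 3156) = (26 + 2198)/(2*37² + 3156) = 2224/(2*1369 + 3156) = 2224/(2738 + 3156) = 2224/5894 = 2224*(1/5894) = 1112/2947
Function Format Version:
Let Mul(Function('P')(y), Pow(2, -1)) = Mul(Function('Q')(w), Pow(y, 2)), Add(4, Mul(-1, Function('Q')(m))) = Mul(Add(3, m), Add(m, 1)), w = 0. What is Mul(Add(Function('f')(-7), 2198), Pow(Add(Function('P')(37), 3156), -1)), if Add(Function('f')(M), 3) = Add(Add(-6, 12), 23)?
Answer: Rational(1112, 2947) ≈ 0.37733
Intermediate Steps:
Function('f')(M) = 26 (Function('f')(M) = Add(-3, Add(Add(-6, 12), 23)) = Add(-3, Add(6, 23)) = Add(-3, 29) = 26)
Function('Q')(m) = Add(4, Mul(-1, Add(1, m), Add(3, m))) (Function('Q')(m) = Add(4, Mul(-1, Mul(Add(3, m), Add(m, 1)))) = Add(4, Mul(-1, Mul(Add(3, m), Add(1, m)))) = Add(4, Mul(-1, Mul(Add(1, m), Add(3, m)))) = Add(4, Mul(-1, Add(1, m), Add(3, m))))
Function('P')(y) = Mul(2, Pow(y, 2)) (Function('P')(y) = Mul(2, Mul(Add(1, Mul(-1, Pow(0, 2)), Mul(-4, 0)), Pow(y, 2))) = Mul(2, Mul(Add(1, Mul(-1, 0), 0), Pow(y, 2))) = Mul(2, Mul(Add(1, 0, 0), Pow(y, 2))) = Mul(2, Mul(1, Pow(y, 2))) = Mul(2, Pow(y, 2)))
Mul(Add(Function('f')(-7), 2198), Pow(Add(Function('P')(37), 3156), -1)) = Mul(Add(26, 2198), Pow(Add(Mul(2, Pow(37, 2)), 3156), -1)) = Mul(2224, Pow(Add(Mul(2, 1369), 3156), -1)) = Mul(2224, Pow(Add(2738, 3156), -1)) = Mul(2224, Pow(5894, -1)) = Mul(2224, Rational(1, 5894)) = Rational(1112, 2947)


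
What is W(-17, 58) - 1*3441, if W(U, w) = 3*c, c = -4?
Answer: -3453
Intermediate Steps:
W(U, w) = -12 (W(U, w) = 3*(-4) = -12)
W(-17, 58) - 1*3441 = -12 - 1*3441 = -12 - 3441 = -3453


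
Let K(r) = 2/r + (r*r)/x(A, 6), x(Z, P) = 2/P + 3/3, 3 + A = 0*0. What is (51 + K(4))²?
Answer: 16129/4 ≈ 4032.3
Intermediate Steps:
A = -3 (A = -3 + 0*0 = -3 + 0 = -3)
x(Z, P) = 1 + 2/P (x(Z, P) = 2/P + 3*(⅓) = 2/P + 1 = 1 + 2/P)
K(r) = 2/r + 3*r²/4 (K(r) = 2/r + (r*r)/(((2 + 6)/6)) = 2/r + r²/(((⅙)*8)) = 2/r + r²/(4/3) = 2/r + r²*(¾) = 2/r + 3*r²/4)
(51 + K(4))² = (51 + (¼)*(8 + 3*4³)/4)² = (51 + (¼)*(¼)*(8 + 3*64))² = (51 + (¼)*(¼)*(8 + 192))² = (51 + (¼)*(¼)*200)² = (51 + 25/2)² = (127/2)² = 16129/4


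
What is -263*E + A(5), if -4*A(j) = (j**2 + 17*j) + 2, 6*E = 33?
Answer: -2949/2 ≈ -1474.5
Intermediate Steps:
E = 11/2 (E = (1/6)*33 = 11/2 ≈ 5.5000)
A(j) = -1/2 - 17*j/4 - j**2/4 (A(j) = -((j**2 + 17*j) + 2)/4 = -(2 + j**2 + 17*j)/4 = -1/2 - 17*j/4 - j**2/4)
-263*E + A(5) = -263*11/2 + (-1/2 - 17/4*5 - 1/4*5**2) = -2893/2 + (-1/2 - 85/4 - 1/4*25) = -2893/2 + (-1/2 - 85/4 - 25/4) = -2893/2 - 28 = -2949/2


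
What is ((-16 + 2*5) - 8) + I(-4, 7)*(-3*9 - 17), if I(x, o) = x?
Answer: 162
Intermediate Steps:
((-16 + 2*5) - 8) + I(-4, 7)*(-3*9 - 17) = ((-16 + 2*5) - 8) - 4*(-3*9 - 17) = ((-16 + 10) - 8) - 4*(-27 - 17) = (-6 - 8) - 4*(-44) = -14 + 176 = 162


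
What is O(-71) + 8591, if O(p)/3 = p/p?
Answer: 8594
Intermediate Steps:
O(p) = 3 (O(p) = 3*(p/p) = 3*1 = 3)
O(-71) + 8591 = 3 + 8591 = 8594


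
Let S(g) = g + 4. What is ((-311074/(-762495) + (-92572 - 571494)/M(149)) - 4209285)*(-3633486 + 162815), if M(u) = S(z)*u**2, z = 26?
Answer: 49460826829490499634598/3385630299 ≈ 1.4609e+13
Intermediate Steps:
S(g) = 4 + g
M(u) = 30*u**2 (M(u) = (4 + 26)*u**2 = 30*u**2)
((-311074/(-762495) + (-92572 - 571494)/M(149)) - 4209285)*(-3633486 + 162815) = ((-311074/(-762495) + (-92572 - 571494)/((30*149**2))) - 4209285)*(-3633486 + 162815) = ((-311074*(-1/762495) - 664066/(30*22201)) - 4209285)*(-3470671) = ((311074/762495 - 664066/666030) - 4209285)*(-3470671) = ((311074/762495 - 664066*1/666030) - 4209285)*(-3470671) = ((311074/762495 - 332033/333015) - 4209285)*(-3470671) = (-1994415923/3385630299 - 4209285)*(-3470671) = -14251084827542138/3385630299*(-3470671) = 49460826829490499634598/3385630299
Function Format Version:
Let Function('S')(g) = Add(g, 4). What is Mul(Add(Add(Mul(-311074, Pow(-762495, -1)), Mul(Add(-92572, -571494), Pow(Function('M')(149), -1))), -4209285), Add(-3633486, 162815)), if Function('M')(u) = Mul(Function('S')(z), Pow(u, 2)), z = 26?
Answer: Rational(49460826829490499634598, 3385630299) ≈ 1.4609e+13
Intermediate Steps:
Function('S')(g) = Add(4, g)
Function('M')(u) = Mul(30, Pow(u, 2)) (Function('M')(u) = Mul(Add(4, 26), Pow(u, 2)) = Mul(30, Pow(u, 2)))
Mul(Add(Add(Mul(-311074, Pow(-762495, -1)), Mul(Add(-92572, -571494), Pow(Function('M')(149), -1))), -4209285), Add(-3633486, 162815)) = Mul(Add(Add(Mul(-311074, Pow(-762495, -1)), Mul(Add(-92572, -571494), Pow(Mul(30, Pow(149, 2)), -1))), -4209285), Add(-3633486, 162815)) = Mul(Add(Add(Mul(-311074, Rational(-1, 762495)), Mul(-664066, Pow(Mul(30, 22201), -1))), -4209285), -3470671) = Mul(Add(Add(Rational(311074, 762495), Mul(-664066, Pow(666030, -1))), -4209285), -3470671) = Mul(Add(Add(Rational(311074, 762495), Mul(-664066, Rational(1, 666030))), -4209285), -3470671) = Mul(Add(Add(Rational(311074, 762495), Rational(-332033, 333015)), -4209285), -3470671) = Mul(Add(Rational(-1994415923, 3385630299), -4209285), -3470671) = Mul(Rational(-14251084827542138, 3385630299), -3470671) = Rational(49460826829490499634598, 3385630299)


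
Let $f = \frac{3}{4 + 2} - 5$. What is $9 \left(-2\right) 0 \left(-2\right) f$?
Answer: $0$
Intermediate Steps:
$f = - \frac{9}{2}$ ($f = \frac{3}{6} - 5 = 3 \cdot \frac{1}{6} - 5 = \frac{1}{2} - 5 = - \frac{9}{2} \approx -4.5$)
$9 \left(-2\right) 0 \left(-2\right) f = 9 \left(-2\right) 0 \left(-2\right) \left(- \frac{9}{2}\right) = 9 \cdot 0 \left(-2\right) \left(- \frac{9}{2}\right) = 9 \cdot 0 \left(- \frac{9}{2}\right) = 0 \left(- \frac{9}{2}\right) = 0$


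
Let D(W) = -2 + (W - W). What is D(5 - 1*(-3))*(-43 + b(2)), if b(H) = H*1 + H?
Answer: 78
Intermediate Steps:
b(H) = 2*H (b(H) = H + H = 2*H)
D(W) = -2 (D(W) = -2 + 0 = -2)
D(5 - 1*(-3))*(-43 + b(2)) = -2*(-43 + 2*2) = -2*(-43 + 4) = -2*(-39) = 78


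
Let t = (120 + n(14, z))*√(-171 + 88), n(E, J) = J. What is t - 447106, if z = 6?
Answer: -447106 + 126*I*√83 ≈ -4.4711e+5 + 1147.9*I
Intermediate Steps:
t = 126*I*√83 (t = (120 + 6)*√(-171 + 88) = 126*√(-83) = 126*(I*√83) = 126*I*√83 ≈ 1147.9*I)
t - 447106 = 126*I*√83 - 447106 = -447106 + 126*I*√83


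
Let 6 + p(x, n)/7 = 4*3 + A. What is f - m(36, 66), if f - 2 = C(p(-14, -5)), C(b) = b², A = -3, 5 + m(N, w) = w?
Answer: 382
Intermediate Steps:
m(N, w) = -5 + w
p(x, n) = 21 (p(x, n) = -42 + 7*(4*3 - 3) = -42 + 7*(12 - 3) = -42 + 7*9 = -42 + 63 = 21)
f = 443 (f = 2 + 21² = 2 + 441 = 443)
f - m(36, 66) = 443 - (-5 + 66) = 443 - 1*61 = 443 - 61 = 382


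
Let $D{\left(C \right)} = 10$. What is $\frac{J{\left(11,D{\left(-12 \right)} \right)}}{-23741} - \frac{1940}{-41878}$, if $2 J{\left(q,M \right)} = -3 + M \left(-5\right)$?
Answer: $\frac{47167307}{994225598} \approx 0.047441$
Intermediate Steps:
$J{\left(q,M \right)} = - \frac{3}{2} - \frac{5 M}{2}$ ($J{\left(q,M \right)} = \frac{-3 + M \left(-5\right)}{2} = \frac{-3 - 5 M}{2} = - \frac{3}{2} - \frac{5 M}{2}$)
$\frac{J{\left(11,D{\left(-12 \right)} \right)}}{-23741} - \frac{1940}{-41878} = \frac{- \frac{3}{2} - 25}{-23741} - \frac{1940}{-41878} = \left(- \frac{3}{2} - 25\right) \left(- \frac{1}{23741}\right) - - \frac{970}{20939} = \left(- \frac{53}{2}\right) \left(- \frac{1}{23741}\right) + \frac{970}{20939} = \frac{53}{47482} + \frac{970}{20939} = \frac{47167307}{994225598}$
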